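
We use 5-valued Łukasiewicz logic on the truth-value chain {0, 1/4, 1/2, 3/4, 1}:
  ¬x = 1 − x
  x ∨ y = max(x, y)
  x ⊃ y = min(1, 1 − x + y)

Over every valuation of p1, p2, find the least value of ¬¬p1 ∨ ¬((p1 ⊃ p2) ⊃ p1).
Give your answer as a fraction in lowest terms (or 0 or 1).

Take p1 = 1/4, p2 = 0:
¬p1 = ¬1/4 = 3/4
¬¬p1 = ¬3/4 = 1/4
p1 ⊃ p2 = 1/4 ⊃ 0 = 3/4
(p1 ⊃ p2) ⊃ p1 = 3/4 ⊃ 1/4 = 1/2
¬((p1 ⊃ p2) ⊃ p1) = ¬1/2 = 1/2
¬¬p1 ∨ ¬((p1 ⊃ p2) ⊃ p1) = 1/4 ∨ 1/2 = 1/2
No assignment yields a value below 1/2, so this is the minimum.

1/2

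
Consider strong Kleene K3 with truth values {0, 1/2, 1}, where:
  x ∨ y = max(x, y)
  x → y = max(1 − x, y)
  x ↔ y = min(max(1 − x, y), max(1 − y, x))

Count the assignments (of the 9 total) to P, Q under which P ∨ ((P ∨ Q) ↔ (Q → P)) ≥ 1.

3

P = 0, Q = 0 ↦ 0  <
P = 0, Q = 1/2 ↦ 1/2  <
P = 0, Q = 1 ↦ 0  <
P = 1/2, Q = 0 ↦ 1/2  <
P = 1/2, Q = 1/2 ↦ 1/2  <
P = 1/2, Q = 1 ↦ 1/2  <
P = 1, Q = 0 ↦ 1  ≥
P = 1, Q = 1/2 ↦ 1  ≥
P = 1, Q = 1 ↦ 1  ≥
So 3 of the 9 assignments meet the threshold.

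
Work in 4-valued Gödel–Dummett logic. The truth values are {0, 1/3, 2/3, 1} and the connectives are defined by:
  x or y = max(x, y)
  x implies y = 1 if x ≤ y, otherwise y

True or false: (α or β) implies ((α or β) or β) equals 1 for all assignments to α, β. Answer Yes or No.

α = 0, β = 0 ↦ 1
α = 0, β = 1/3 ↦ 1
α = 0, β = 2/3 ↦ 1
α = 0, β = 1 ↦ 1
α = 1/3, β = 0 ↦ 1
α = 1/3, β = 1/3 ↦ 1
α = 1/3, β = 2/3 ↦ 1
α = 1/3, β = 1 ↦ 1
α = 2/3, β = 0 ↦ 1
α = 2/3, β = 1/3 ↦ 1
α = 2/3, β = 2/3 ↦ 1
α = 2/3, β = 1 ↦ 1
α = 1, β = 0 ↦ 1
α = 1, β = 1/3 ↦ 1
α = 1, β = 2/3 ↦ 1
α = 1, β = 1 ↦ 1
Every assignment gives a value ≥ 1.

Yes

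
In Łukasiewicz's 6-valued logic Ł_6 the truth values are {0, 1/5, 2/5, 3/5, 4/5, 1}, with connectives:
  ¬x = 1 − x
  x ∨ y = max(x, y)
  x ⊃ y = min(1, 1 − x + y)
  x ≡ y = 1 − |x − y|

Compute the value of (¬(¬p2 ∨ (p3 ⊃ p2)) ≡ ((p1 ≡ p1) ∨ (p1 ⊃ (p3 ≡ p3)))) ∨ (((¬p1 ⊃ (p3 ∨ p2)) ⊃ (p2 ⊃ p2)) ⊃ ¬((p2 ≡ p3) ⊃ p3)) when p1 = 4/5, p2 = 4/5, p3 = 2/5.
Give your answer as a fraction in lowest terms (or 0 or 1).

1/5

¬p2 = ¬4/5 = 1/5
p3 ⊃ p2 = 2/5 ⊃ 4/5 = 1
¬p2 ∨ (p3 ⊃ p2) = 1/5 ∨ 1 = 1
¬(¬p2 ∨ (p3 ⊃ p2)) = ¬1 = 0
p1 ≡ p1 = 4/5 ≡ 4/5 = 1
p3 ≡ p3 = 2/5 ≡ 2/5 = 1
p1 ⊃ (p3 ≡ p3) = 4/5 ⊃ 1 = 1
(p1 ≡ p1) ∨ (p1 ⊃ (p3 ≡ p3)) = 1 ∨ 1 = 1
¬(¬p2 ∨ (p3 ⊃ p2)) ≡ ((p1 ≡ p1) ∨ (p1 ⊃ (p3 ≡ p3))) = 0 ≡ 1 = 0
¬p1 = ¬4/5 = 1/5
p3 ∨ p2 = 2/5 ∨ 4/5 = 4/5
¬p1 ⊃ (p3 ∨ p2) = 1/5 ⊃ 4/5 = 1
p2 ⊃ p2 = 4/5 ⊃ 4/5 = 1
(¬p1 ⊃ (p3 ∨ p2)) ⊃ (p2 ⊃ p2) = 1 ⊃ 1 = 1
p2 ≡ p3 = 4/5 ≡ 2/5 = 3/5
(p2 ≡ p3) ⊃ p3 = 3/5 ⊃ 2/5 = 4/5
¬((p2 ≡ p3) ⊃ p3) = ¬4/5 = 1/5
((¬p1 ⊃ (p3 ∨ p2)) ⊃ (p2 ⊃ p2)) ⊃ ¬((p2 ≡ p3) ⊃ p3) = 1 ⊃ 1/5 = 1/5
(¬(¬p2 ∨ (p3 ⊃ p2)) ≡ ((p1 ≡ p1) ∨ (p1 ⊃ (p3 ≡ p3)))) ∨ (((¬p1 ⊃ (p3 ∨ p2)) ⊃ (p2 ⊃ p2)) ⊃ ¬((p2 ≡ p3) ⊃ p3)) = 0 ∨ 1/5 = 1/5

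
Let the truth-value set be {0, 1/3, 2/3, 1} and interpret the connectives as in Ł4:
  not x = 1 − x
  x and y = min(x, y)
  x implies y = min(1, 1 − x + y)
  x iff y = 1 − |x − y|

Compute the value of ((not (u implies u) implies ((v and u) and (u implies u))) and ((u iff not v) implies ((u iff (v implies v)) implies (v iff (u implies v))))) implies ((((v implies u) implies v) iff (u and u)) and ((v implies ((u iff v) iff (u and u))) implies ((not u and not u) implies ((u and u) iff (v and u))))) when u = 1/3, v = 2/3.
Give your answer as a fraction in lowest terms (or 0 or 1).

u implies u = 1/3 implies 1/3 = 1
not (u implies u) = not 1 = 0
v and u = 2/3 and 1/3 = 1/3
u implies u = 1/3 implies 1/3 = 1
(v and u) and (u implies u) = 1/3 and 1 = 1/3
not (u implies u) implies ((v and u) and (u implies u)) = 0 implies 1/3 = 1
not v = not 2/3 = 1/3
u iff not v = 1/3 iff 1/3 = 1
v implies v = 2/3 implies 2/3 = 1
u iff (v implies v) = 1/3 iff 1 = 1/3
u implies v = 1/3 implies 2/3 = 1
v iff (u implies v) = 2/3 iff 1 = 2/3
(u iff (v implies v)) implies (v iff (u implies v)) = 1/3 implies 2/3 = 1
(u iff not v) implies ((u iff (v implies v)) implies (v iff (u implies v))) = 1 implies 1 = 1
(not (u implies u) implies ((v and u) and (u implies u))) and ((u iff not v) implies ((u iff (v implies v)) implies (v iff (u implies v)))) = 1 and 1 = 1
v implies u = 2/3 implies 1/3 = 2/3
(v implies u) implies v = 2/3 implies 2/3 = 1
u and u = 1/3 and 1/3 = 1/3
((v implies u) implies v) iff (u and u) = 1 iff 1/3 = 1/3
u iff v = 1/3 iff 2/3 = 2/3
u and u = 1/3 and 1/3 = 1/3
(u iff v) iff (u and u) = 2/3 iff 1/3 = 2/3
v implies ((u iff v) iff (u and u)) = 2/3 implies 2/3 = 1
not u = not 1/3 = 2/3
not u = not 1/3 = 2/3
not u and not u = 2/3 and 2/3 = 2/3
u and u = 1/3 and 1/3 = 1/3
v and u = 2/3 and 1/3 = 1/3
(u and u) iff (v and u) = 1/3 iff 1/3 = 1
(not u and not u) implies ((u and u) iff (v and u)) = 2/3 implies 1 = 1
(v implies ((u iff v) iff (u and u))) implies ((not u and not u) implies ((u and u) iff (v and u))) = 1 implies 1 = 1
(((v implies u) implies v) iff (u and u)) and ((v implies ((u iff v) iff (u and u))) implies ((not u and not u) implies ((u and u) iff (v and u)))) = 1/3 and 1 = 1/3
((not (u implies u) implies ((v and u) and (u implies u))) and ((u iff not v) implies ((u iff (v implies v)) implies (v iff (u implies v))))) implies ((((v implies u) implies v) iff (u and u)) and ((v implies ((u iff v) iff (u and u))) implies ((not u and not u) implies ((u and u) iff (v and u))))) = 1 implies 1/3 = 1/3

1/3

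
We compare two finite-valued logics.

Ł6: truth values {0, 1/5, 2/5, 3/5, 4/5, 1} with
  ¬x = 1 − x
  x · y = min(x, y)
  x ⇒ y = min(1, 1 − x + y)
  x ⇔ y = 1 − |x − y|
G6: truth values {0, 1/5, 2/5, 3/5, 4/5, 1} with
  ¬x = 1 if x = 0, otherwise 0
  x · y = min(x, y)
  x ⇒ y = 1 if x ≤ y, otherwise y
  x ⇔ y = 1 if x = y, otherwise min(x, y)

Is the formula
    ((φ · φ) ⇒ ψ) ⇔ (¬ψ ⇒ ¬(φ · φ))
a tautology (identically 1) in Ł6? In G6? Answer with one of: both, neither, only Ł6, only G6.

only Ł6

In Ł6: every assignment gives 1 — tautology.
In G6: at φ = 2/5, ψ = 1/5 the value is 1/5 — not a tautology.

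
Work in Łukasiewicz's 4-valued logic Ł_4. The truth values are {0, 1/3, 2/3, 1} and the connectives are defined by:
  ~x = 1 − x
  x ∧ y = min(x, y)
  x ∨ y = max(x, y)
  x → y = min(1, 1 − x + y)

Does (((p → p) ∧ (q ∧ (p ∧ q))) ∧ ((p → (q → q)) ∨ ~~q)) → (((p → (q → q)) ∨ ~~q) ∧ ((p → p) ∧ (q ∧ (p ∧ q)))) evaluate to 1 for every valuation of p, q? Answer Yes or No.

Yes

p = 0, q = 0 ↦ 1
p = 0, q = 1/3 ↦ 1
p = 0, q = 2/3 ↦ 1
p = 0, q = 1 ↦ 1
p = 1/3, q = 0 ↦ 1
p = 1/3, q = 1/3 ↦ 1
p = 1/3, q = 2/3 ↦ 1
p = 1/3, q = 1 ↦ 1
p = 2/3, q = 0 ↦ 1
p = 2/3, q = 1/3 ↦ 1
p = 2/3, q = 2/3 ↦ 1
p = 2/3, q = 1 ↦ 1
p = 1, q = 0 ↦ 1
p = 1, q = 1/3 ↦ 1
p = 1, q = 2/3 ↦ 1
p = 1, q = 1 ↦ 1
Every assignment gives a value ≥ 1.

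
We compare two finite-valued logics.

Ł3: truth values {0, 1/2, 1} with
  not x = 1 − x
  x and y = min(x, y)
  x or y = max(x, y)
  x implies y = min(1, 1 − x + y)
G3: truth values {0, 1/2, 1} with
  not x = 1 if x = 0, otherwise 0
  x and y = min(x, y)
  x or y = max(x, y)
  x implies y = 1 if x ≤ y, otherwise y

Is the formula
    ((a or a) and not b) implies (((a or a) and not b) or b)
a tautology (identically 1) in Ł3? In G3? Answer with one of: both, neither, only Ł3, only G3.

both

In Ł3: every assignment gives 1 — tautology.
In G3: every assignment gives 1 — tautology.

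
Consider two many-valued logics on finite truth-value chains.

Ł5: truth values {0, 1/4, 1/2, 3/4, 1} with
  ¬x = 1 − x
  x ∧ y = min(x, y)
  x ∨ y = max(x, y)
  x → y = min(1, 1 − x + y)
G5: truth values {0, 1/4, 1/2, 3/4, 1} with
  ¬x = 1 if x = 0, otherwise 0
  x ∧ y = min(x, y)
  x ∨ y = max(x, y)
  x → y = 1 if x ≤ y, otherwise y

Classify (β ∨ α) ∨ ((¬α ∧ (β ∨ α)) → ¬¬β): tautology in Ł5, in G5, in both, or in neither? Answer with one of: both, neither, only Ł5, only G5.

In Ł5: at α = 1/4, β = 0 the value is 3/4 — not a tautology.
In G5: every assignment gives 1 — tautology.

only G5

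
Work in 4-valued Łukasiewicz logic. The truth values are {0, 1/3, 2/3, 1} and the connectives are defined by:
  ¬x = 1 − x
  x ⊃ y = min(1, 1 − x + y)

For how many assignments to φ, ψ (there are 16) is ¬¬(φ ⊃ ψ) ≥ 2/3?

13

φ = 0, ψ = 0 ↦ 1  ≥
φ = 0, ψ = 1/3 ↦ 1  ≥
φ = 0, ψ = 2/3 ↦ 1  ≥
φ = 0, ψ = 1 ↦ 1  ≥
φ = 1/3, ψ = 0 ↦ 2/3  ≥
φ = 1/3, ψ = 1/3 ↦ 1  ≥
φ = 1/3, ψ = 2/3 ↦ 1  ≥
φ = 1/3, ψ = 1 ↦ 1  ≥
φ = 2/3, ψ = 0 ↦ 1/3  <
φ = 2/3, ψ = 1/3 ↦ 2/3  ≥
φ = 2/3, ψ = 2/3 ↦ 1  ≥
φ = 2/3, ψ = 1 ↦ 1  ≥
φ = 1, ψ = 0 ↦ 0  <
φ = 1, ψ = 1/3 ↦ 1/3  <
φ = 1, ψ = 2/3 ↦ 2/3  ≥
φ = 1, ψ = 1 ↦ 1  ≥
So 13 of the 16 assignments meet the threshold.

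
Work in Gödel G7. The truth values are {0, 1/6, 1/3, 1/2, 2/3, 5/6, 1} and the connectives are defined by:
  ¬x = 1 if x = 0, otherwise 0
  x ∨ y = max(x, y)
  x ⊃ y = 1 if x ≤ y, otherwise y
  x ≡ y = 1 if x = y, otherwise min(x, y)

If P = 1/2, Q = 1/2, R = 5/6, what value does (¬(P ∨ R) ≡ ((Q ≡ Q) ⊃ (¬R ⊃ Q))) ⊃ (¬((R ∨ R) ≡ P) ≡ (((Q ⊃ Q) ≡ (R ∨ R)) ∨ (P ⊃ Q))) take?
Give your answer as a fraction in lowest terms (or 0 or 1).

1

P ∨ R = 1/2 ∨ 5/6 = 5/6
¬(P ∨ R) = ¬5/6 = 0
Q ≡ Q = 1/2 ≡ 1/2 = 1
¬R = ¬5/6 = 0
¬R ⊃ Q = 0 ⊃ 1/2 = 1
(Q ≡ Q) ⊃ (¬R ⊃ Q) = 1 ⊃ 1 = 1
¬(P ∨ R) ≡ ((Q ≡ Q) ⊃ (¬R ⊃ Q)) = 0 ≡ 1 = 0
R ∨ R = 5/6 ∨ 5/6 = 5/6
(R ∨ R) ≡ P = 5/6 ≡ 1/2 = 1/2
¬((R ∨ R) ≡ P) = ¬1/2 = 0
Q ⊃ Q = 1/2 ⊃ 1/2 = 1
R ∨ R = 5/6 ∨ 5/6 = 5/6
(Q ⊃ Q) ≡ (R ∨ R) = 1 ≡ 5/6 = 5/6
P ⊃ Q = 1/2 ⊃ 1/2 = 1
((Q ⊃ Q) ≡ (R ∨ R)) ∨ (P ⊃ Q) = 5/6 ∨ 1 = 1
¬((R ∨ R) ≡ P) ≡ (((Q ⊃ Q) ≡ (R ∨ R)) ∨ (P ⊃ Q)) = 0 ≡ 1 = 0
(¬(P ∨ R) ≡ ((Q ≡ Q) ⊃ (¬R ⊃ Q))) ⊃ (¬((R ∨ R) ≡ P) ≡ (((Q ⊃ Q) ≡ (R ∨ R)) ∨ (P ⊃ Q))) = 0 ⊃ 0 = 1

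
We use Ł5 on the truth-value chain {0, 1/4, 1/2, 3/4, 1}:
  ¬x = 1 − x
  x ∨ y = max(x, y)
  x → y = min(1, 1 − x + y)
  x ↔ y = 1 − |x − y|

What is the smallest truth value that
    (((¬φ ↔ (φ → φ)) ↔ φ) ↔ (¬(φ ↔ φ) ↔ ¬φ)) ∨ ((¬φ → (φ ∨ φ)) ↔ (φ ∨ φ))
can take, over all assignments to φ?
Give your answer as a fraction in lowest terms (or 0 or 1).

Take φ = 1/2:
¬φ = ¬1/2 = 1/2
φ → φ = 1/2 → 1/2 = 1
¬φ ↔ (φ → φ) = 1/2 ↔ 1 = 1/2
(¬φ ↔ (φ → φ)) ↔ φ = 1/2 ↔ 1/2 = 1
φ ↔ φ = 1/2 ↔ 1/2 = 1
¬(φ ↔ φ) = ¬1 = 0
¬φ = ¬1/2 = 1/2
¬(φ ↔ φ) ↔ ¬φ = 0 ↔ 1/2 = 1/2
((¬φ ↔ (φ → φ)) ↔ φ) ↔ (¬(φ ↔ φ) ↔ ¬φ) = 1 ↔ 1/2 = 1/2
¬φ = ¬1/2 = 1/2
φ ∨ φ = 1/2 ∨ 1/2 = 1/2
¬φ → (φ ∨ φ) = 1/2 → 1/2 = 1
φ ∨ φ = 1/2 ∨ 1/2 = 1/2
(¬φ → (φ ∨ φ)) ↔ (φ ∨ φ) = 1 ↔ 1/2 = 1/2
(((¬φ ↔ (φ → φ)) ↔ φ) ↔ (¬(φ ↔ φ) ↔ ¬φ)) ∨ ((¬φ → (φ ∨ φ)) ↔ (φ ∨ φ)) = 1/2 ∨ 1/2 = 1/2
No assignment yields a value below 1/2, so this is the minimum.

1/2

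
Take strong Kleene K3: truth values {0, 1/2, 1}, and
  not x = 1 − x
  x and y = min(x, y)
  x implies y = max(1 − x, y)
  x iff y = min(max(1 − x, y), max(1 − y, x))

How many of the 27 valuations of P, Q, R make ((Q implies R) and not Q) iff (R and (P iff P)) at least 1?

value 1: 5 assignments (counts)
value 1/2: 17 assignments
value 0: 5 assignments
So 5 of the 27 assignments meet the threshold.

5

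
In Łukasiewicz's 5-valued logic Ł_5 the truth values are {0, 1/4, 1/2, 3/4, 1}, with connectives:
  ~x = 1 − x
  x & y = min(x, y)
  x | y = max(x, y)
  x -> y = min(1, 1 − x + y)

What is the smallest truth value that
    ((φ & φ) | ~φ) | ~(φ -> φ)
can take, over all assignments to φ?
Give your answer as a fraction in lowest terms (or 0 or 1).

1/2

Take φ = 1/2:
φ & φ = 1/2 & 1/2 = 1/2
~φ = ~1/2 = 1/2
(φ & φ) | ~φ = 1/2 | 1/2 = 1/2
φ -> φ = 1/2 -> 1/2 = 1
~(φ -> φ) = ~1 = 0
((φ & φ) | ~φ) | ~(φ -> φ) = 1/2 | 0 = 1/2
No assignment yields a value below 1/2, so this is the minimum.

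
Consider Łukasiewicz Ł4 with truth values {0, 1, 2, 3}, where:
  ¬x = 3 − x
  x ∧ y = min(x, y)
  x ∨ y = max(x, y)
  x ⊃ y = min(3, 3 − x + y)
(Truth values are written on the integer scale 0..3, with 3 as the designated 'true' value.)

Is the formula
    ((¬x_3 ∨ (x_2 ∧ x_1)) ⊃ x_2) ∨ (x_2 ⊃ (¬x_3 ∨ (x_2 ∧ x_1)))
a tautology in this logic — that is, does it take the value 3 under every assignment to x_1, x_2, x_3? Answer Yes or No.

At x_1 = 2, x_2 = 1, x_3 = 0, for instance:
¬x_3 = ¬0 = 3
x_2 ∧ x_1 = 1 ∧ 2 = 1
¬x_3 ∨ (x_2 ∧ x_1) = 3 ∨ 1 = 3
(¬x_3 ∨ (x_2 ∧ x_1)) ⊃ x_2 = 3 ⊃ 1 = 1
x_2 ⊃ (¬x_3 ∨ (x_2 ∧ x_1)) = 1 ⊃ 3 = 3
((¬x_3 ∨ (x_2 ∧ x_1)) ⊃ x_2) ∨ (x_2 ⊃ (¬x_3 ∨ (x_2 ∧ x_1))) = 1 ∨ 3 = 3
and checking the remaining 63 assignments likewise gives ≥ 3 in every case.

Yes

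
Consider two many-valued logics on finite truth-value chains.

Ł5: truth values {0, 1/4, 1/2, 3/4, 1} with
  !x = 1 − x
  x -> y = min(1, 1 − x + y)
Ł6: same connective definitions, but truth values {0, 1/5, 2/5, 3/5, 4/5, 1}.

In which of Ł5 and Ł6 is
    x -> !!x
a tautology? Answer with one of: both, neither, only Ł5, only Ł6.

both

In Ł5: every assignment gives 1 — tautology.
In Ł6: every assignment gives 1 — tautology.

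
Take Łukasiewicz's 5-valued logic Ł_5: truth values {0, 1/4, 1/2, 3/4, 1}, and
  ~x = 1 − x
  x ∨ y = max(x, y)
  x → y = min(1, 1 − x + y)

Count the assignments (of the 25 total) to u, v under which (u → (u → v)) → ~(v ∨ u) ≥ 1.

2

value 1: 2 assignments (counts)
value 3/4: 5 assignments
value 1/2: 7 assignments
value 1/4: 6 assignments
value 0: 5 assignments
So 2 of the 25 assignments meet the threshold.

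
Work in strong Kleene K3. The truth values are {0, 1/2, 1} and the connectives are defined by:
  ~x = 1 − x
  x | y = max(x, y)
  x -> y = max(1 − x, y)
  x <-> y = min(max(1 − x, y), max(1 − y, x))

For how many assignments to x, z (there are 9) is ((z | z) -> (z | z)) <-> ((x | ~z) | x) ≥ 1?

x = 0, z = 0 ↦ 1  ≥
x = 0, z = 1/2 ↦ 1/2  <
x = 0, z = 1 ↦ 0  <
x = 1/2, z = 0 ↦ 1  ≥
x = 1/2, z = 1/2 ↦ 1/2  <
x = 1/2, z = 1 ↦ 1/2  <
x = 1, z = 0 ↦ 1  ≥
x = 1, z = 1/2 ↦ 1/2  <
x = 1, z = 1 ↦ 1  ≥
So 4 of the 9 assignments meet the threshold.

4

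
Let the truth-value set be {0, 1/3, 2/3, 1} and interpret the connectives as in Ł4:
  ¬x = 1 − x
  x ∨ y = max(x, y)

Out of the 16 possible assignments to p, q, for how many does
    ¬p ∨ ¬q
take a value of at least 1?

p = 0, q = 0 ↦ 1  ≥
p = 0, q = 1/3 ↦ 1  ≥
p = 0, q = 2/3 ↦ 1  ≥
p = 0, q = 1 ↦ 1  ≥
p = 1/3, q = 0 ↦ 1  ≥
p = 1/3, q = 1/3 ↦ 2/3  <
p = 1/3, q = 2/3 ↦ 2/3  <
p = 1/3, q = 1 ↦ 2/3  <
p = 2/3, q = 0 ↦ 1  ≥
p = 2/3, q = 1/3 ↦ 2/3  <
p = 2/3, q = 2/3 ↦ 1/3  <
p = 2/3, q = 1 ↦ 1/3  <
p = 1, q = 0 ↦ 1  ≥
p = 1, q = 1/3 ↦ 2/3  <
p = 1, q = 2/3 ↦ 1/3  <
p = 1, q = 1 ↦ 0  <
So 7 of the 16 assignments meet the threshold.

7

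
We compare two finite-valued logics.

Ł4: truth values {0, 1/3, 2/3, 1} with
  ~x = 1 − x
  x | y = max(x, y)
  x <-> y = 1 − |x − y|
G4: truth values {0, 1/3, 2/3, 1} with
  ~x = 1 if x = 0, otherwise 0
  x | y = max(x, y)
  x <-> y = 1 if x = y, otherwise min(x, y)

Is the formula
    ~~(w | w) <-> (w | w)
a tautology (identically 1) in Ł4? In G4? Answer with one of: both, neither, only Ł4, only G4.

In Ł4: every assignment gives 1 — tautology.
In G4: at w = 1/3 the value is 1/3 — not a tautology.

only Ł4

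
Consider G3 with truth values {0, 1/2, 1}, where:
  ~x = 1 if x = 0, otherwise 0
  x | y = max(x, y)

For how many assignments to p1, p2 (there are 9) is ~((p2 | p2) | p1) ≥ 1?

1

p1 = 0, p2 = 0 ↦ 1  ≥
p1 = 0, p2 = 1/2 ↦ 0  <
p1 = 0, p2 = 1 ↦ 0  <
p1 = 1/2, p2 = 0 ↦ 0  <
p1 = 1/2, p2 = 1/2 ↦ 0  <
p1 = 1/2, p2 = 1 ↦ 0  <
p1 = 1, p2 = 0 ↦ 0  <
p1 = 1, p2 = 1/2 ↦ 0  <
p1 = 1, p2 = 1 ↦ 0  <
So 1 of the 9 assignments meets the threshold.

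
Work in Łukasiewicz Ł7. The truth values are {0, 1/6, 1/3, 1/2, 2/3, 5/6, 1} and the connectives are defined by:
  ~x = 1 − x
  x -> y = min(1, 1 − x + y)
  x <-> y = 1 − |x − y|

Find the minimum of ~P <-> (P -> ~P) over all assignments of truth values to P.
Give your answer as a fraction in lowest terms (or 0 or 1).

Take P = 1/2:
~P = ~1/2 = 1/2
~P = ~1/2 = 1/2
P -> ~P = 1/2 -> 1/2 = 1
~P <-> (P -> ~P) = 1/2 <-> 1 = 1/2
No assignment yields a value below 1/2, so this is the minimum.

1/2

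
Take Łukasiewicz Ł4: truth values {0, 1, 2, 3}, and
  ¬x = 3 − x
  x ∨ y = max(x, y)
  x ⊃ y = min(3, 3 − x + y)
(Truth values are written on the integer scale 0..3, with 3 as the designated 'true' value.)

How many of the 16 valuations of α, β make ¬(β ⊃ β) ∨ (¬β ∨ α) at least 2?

12

α = 0, β = 0 ↦ 3  ≥
α = 0, β = 1 ↦ 2  ≥
α = 0, β = 2 ↦ 1  <
α = 0, β = 3 ↦ 0  <
α = 1, β = 0 ↦ 3  ≥
α = 1, β = 1 ↦ 2  ≥
α = 1, β = 2 ↦ 1  <
α = 1, β = 3 ↦ 1  <
α = 2, β = 0 ↦ 3  ≥
α = 2, β = 1 ↦ 2  ≥
α = 2, β = 2 ↦ 2  ≥
α = 2, β = 3 ↦ 2  ≥
α = 3, β = 0 ↦ 3  ≥
α = 3, β = 1 ↦ 3  ≥
α = 3, β = 2 ↦ 3  ≥
α = 3, β = 3 ↦ 3  ≥
So 12 of the 16 assignments meet the threshold.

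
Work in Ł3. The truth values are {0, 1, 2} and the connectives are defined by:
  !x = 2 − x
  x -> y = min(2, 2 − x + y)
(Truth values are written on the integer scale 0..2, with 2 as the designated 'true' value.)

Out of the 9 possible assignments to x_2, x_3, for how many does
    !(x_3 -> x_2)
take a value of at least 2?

x_2 = 0, x_3 = 0 ↦ 0  <
x_2 = 0, x_3 = 1 ↦ 1  <
x_2 = 0, x_3 = 2 ↦ 2  ≥
x_2 = 1, x_3 = 0 ↦ 0  <
x_2 = 1, x_3 = 1 ↦ 0  <
x_2 = 1, x_3 = 2 ↦ 1  <
x_2 = 2, x_3 = 0 ↦ 0  <
x_2 = 2, x_3 = 1 ↦ 0  <
x_2 = 2, x_3 = 2 ↦ 0  <
So 1 of the 9 assignments meets the threshold.

1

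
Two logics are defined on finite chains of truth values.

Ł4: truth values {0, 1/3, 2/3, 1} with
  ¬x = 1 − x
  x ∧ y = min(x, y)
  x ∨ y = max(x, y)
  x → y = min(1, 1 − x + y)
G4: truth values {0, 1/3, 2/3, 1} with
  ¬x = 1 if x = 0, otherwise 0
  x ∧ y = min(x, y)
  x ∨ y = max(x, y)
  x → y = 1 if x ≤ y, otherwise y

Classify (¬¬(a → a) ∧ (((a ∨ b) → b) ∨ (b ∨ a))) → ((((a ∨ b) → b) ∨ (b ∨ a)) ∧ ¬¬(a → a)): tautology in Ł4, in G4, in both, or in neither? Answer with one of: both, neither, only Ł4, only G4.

both

In Ł4: every assignment gives 1 — tautology.
In G4: every assignment gives 1 — tautology.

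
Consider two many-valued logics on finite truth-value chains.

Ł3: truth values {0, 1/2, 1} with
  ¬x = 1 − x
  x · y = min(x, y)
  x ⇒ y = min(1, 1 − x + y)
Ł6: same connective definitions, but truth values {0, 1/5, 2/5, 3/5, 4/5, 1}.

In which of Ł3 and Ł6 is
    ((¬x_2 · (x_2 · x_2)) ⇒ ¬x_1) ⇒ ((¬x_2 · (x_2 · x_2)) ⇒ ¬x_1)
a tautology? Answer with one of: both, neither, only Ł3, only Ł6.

In Ł3: every assignment gives 1 — tautology.
In Ł6: every assignment gives 1 — tautology.

both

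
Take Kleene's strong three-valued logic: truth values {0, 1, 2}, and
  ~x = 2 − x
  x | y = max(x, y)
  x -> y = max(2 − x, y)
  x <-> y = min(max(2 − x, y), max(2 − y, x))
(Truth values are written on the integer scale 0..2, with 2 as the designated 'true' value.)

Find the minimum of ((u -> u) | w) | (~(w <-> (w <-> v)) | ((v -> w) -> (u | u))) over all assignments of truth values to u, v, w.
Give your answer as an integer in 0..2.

Take u = 1, v = 0, w = 1:
u -> u = 1 -> 1 = 1
(u -> u) | w = 1 | 1 = 1
w <-> v = 1 <-> 0 = 1
w <-> (w <-> v) = 1 <-> 1 = 1
~(w <-> (w <-> v)) = ~1 = 1
v -> w = 0 -> 1 = 2
u | u = 1 | 1 = 1
(v -> w) -> (u | u) = 2 -> 1 = 1
~(w <-> (w <-> v)) | ((v -> w) -> (u | u)) = 1 | 1 = 1
((u -> u) | w) | (~(w <-> (w <-> v)) | ((v -> w) -> (u | u))) = 1 | 1 = 1
No assignment yields a value below 1, so this is the minimum.

1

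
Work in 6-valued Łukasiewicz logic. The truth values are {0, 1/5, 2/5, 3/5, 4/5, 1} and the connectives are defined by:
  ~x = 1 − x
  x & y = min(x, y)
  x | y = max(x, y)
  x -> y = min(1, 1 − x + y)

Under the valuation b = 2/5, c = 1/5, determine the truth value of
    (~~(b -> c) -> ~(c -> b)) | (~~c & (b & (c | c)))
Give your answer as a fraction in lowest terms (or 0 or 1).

b -> c = 2/5 -> 1/5 = 4/5
~(b -> c) = ~4/5 = 1/5
~~(b -> c) = ~1/5 = 4/5
c -> b = 1/5 -> 2/5 = 1
~(c -> b) = ~1 = 0
~~(b -> c) -> ~(c -> b) = 4/5 -> 0 = 1/5
~c = ~1/5 = 4/5
~~c = ~4/5 = 1/5
c | c = 1/5 | 1/5 = 1/5
b & (c | c) = 2/5 & 1/5 = 1/5
~~c & (b & (c | c)) = 1/5 & 1/5 = 1/5
(~~(b -> c) -> ~(c -> b)) | (~~c & (b & (c | c))) = 1/5 | 1/5 = 1/5

1/5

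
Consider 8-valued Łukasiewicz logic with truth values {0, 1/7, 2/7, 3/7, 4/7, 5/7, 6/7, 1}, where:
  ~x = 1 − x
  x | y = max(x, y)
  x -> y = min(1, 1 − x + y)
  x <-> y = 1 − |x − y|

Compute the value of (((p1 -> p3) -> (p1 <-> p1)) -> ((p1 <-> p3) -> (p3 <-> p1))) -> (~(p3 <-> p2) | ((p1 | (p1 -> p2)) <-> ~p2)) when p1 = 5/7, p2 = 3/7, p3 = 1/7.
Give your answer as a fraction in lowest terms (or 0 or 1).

6/7

p1 -> p3 = 5/7 -> 1/7 = 3/7
p1 <-> p1 = 5/7 <-> 5/7 = 1
(p1 -> p3) -> (p1 <-> p1) = 3/7 -> 1 = 1
p1 <-> p3 = 5/7 <-> 1/7 = 3/7
p3 <-> p1 = 1/7 <-> 5/7 = 3/7
(p1 <-> p3) -> (p3 <-> p1) = 3/7 -> 3/7 = 1
((p1 -> p3) -> (p1 <-> p1)) -> ((p1 <-> p3) -> (p3 <-> p1)) = 1 -> 1 = 1
p3 <-> p2 = 1/7 <-> 3/7 = 5/7
~(p3 <-> p2) = ~5/7 = 2/7
p1 -> p2 = 5/7 -> 3/7 = 5/7
p1 | (p1 -> p2) = 5/7 | 5/7 = 5/7
~p2 = ~3/7 = 4/7
(p1 | (p1 -> p2)) <-> ~p2 = 5/7 <-> 4/7 = 6/7
~(p3 <-> p2) | ((p1 | (p1 -> p2)) <-> ~p2) = 2/7 | 6/7 = 6/7
(((p1 -> p3) -> (p1 <-> p1)) -> ((p1 <-> p3) -> (p3 <-> p1))) -> (~(p3 <-> p2) | ((p1 | (p1 -> p2)) <-> ~p2)) = 1 -> 6/7 = 6/7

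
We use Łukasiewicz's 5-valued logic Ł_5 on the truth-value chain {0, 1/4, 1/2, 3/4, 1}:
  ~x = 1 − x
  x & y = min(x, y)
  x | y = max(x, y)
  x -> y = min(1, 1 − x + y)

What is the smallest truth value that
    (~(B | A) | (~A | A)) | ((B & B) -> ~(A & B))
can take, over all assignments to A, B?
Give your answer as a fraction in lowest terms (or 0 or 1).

1/2

Take A = 1/2, B = 1:
B | A = 1 | 1/2 = 1
~(B | A) = ~1 = 0
~A = ~1/2 = 1/2
~A | A = 1/2 | 1/2 = 1/2
~(B | A) | (~A | A) = 0 | 1/2 = 1/2
B & B = 1 & 1 = 1
A & B = 1/2 & 1 = 1/2
~(A & B) = ~1/2 = 1/2
(B & B) -> ~(A & B) = 1 -> 1/2 = 1/2
(~(B | A) | (~A | A)) | ((B & B) -> ~(A & B)) = 1/2 | 1/2 = 1/2
No assignment yields a value below 1/2, so this is the minimum.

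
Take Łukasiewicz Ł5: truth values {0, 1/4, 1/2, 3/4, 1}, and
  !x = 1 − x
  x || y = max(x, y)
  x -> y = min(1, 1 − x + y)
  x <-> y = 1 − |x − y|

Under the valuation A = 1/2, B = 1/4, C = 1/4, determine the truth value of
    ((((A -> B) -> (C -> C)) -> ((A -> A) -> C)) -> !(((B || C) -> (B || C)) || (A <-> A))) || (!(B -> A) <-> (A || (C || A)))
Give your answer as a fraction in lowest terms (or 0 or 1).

3/4

A -> B = 1/2 -> 1/4 = 3/4
C -> C = 1/4 -> 1/4 = 1
(A -> B) -> (C -> C) = 3/4 -> 1 = 1
A -> A = 1/2 -> 1/2 = 1
(A -> A) -> C = 1 -> 1/4 = 1/4
((A -> B) -> (C -> C)) -> ((A -> A) -> C) = 1 -> 1/4 = 1/4
B || C = 1/4 || 1/4 = 1/4
B || C = 1/4 || 1/4 = 1/4
(B || C) -> (B || C) = 1/4 -> 1/4 = 1
A <-> A = 1/2 <-> 1/2 = 1
((B || C) -> (B || C)) || (A <-> A) = 1 || 1 = 1
!(((B || C) -> (B || C)) || (A <-> A)) = !1 = 0
(((A -> B) -> (C -> C)) -> ((A -> A) -> C)) -> !(((B || C) -> (B || C)) || (A <-> A)) = 1/4 -> 0 = 3/4
B -> A = 1/4 -> 1/2 = 1
!(B -> A) = !1 = 0
C || A = 1/4 || 1/2 = 1/2
A || (C || A) = 1/2 || 1/2 = 1/2
!(B -> A) <-> (A || (C || A)) = 0 <-> 1/2 = 1/2
((((A -> B) -> (C -> C)) -> ((A -> A) -> C)) -> !(((B || C) -> (B || C)) || (A <-> A))) || (!(B -> A) <-> (A || (C || A))) = 3/4 || 1/2 = 3/4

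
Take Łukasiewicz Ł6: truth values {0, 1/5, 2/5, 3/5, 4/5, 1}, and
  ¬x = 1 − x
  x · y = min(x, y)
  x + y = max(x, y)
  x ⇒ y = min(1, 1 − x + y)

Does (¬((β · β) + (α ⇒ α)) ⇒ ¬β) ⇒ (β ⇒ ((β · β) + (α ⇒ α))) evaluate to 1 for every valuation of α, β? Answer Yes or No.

Yes

At α = 4/5, β = 1, for instance:
β · β = 1 · 1 = 1
α ⇒ α = 4/5 ⇒ 4/5 = 1
(β · β) + (α ⇒ α) = 1 + 1 = 1
¬((β · β) + (α ⇒ α)) = ¬1 = 0
¬β = ¬1 = 0
¬((β · β) + (α ⇒ α)) ⇒ ¬β = 0 ⇒ 0 = 1
β ⇒ ((β · β) + (α ⇒ α)) = 1 ⇒ 1 = 1
(¬((β · β) + (α ⇒ α)) ⇒ ¬β) ⇒ (β ⇒ ((β · β) + (α ⇒ α))) = 1 ⇒ 1 = 1
and checking the remaining 35 assignments likewise gives ≥ 1 in every case.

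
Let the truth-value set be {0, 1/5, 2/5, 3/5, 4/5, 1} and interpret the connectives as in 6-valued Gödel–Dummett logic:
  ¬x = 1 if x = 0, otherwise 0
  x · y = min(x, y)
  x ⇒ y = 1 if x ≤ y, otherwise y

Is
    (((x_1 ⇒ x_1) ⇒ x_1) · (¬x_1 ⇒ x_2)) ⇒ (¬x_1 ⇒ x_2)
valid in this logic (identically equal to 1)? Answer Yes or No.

At x_1 = 1/5, x_2 = 2/5, for instance:
x_1 ⇒ x_1 = 1/5 ⇒ 1/5 = 1
(x_1 ⇒ x_1) ⇒ x_1 = 1 ⇒ 1/5 = 1/5
¬x_1 = ¬1/5 = 0
¬x_1 ⇒ x_2 = 0 ⇒ 2/5 = 1
((x_1 ⇒ x_1) ⇒ x_1) · (¬x_1 ⇒ x_2) = 1/5 · 1 = 1/5
(((x_1 ⇒ x_1) ⇒ x_1) · (¬x_1 ⇒ x_2)) ⇒ (¬x_1 ⇒ x_2) = 1/5 ⇒ 1 = 1
and checking the remaining 35 assignments likewise gives ≥ 1 in every case.

Yes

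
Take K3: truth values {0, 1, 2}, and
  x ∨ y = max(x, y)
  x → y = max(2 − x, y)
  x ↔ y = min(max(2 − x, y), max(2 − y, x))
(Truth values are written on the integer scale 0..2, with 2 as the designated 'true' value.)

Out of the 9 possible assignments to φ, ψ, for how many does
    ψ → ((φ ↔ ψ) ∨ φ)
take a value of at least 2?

φ = 0, ψ = 0 ↦ 2  ≥
φ = 0, ψ = 1 ↦ 1  <
φ = 0, ψ = 2 ↦ 0  <
φ = 1, ψ = 0 ↦ 2  ≥
φ = 1, ψ = 1 ↦ 1  <
φ = 1, ψ = 2 ↦ 1  <
φ = 2, ψ = 0 ↦ 2  ≥
φ = 2, ψ = 1 ↦ 2  ≥
φ = 2, ψ = 2 ↦ 2  ≥
So 5 of the 9 assignments meet the threshold.

5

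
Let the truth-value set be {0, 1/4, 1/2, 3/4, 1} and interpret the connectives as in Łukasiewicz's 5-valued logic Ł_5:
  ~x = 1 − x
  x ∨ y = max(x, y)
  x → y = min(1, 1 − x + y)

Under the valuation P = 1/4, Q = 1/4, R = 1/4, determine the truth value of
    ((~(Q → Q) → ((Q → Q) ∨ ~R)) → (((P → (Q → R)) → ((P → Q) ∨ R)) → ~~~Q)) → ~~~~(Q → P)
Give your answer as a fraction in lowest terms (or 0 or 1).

Q → Q = 1/4 → 1/4 = 1
~(Q → Q) = ~1 = 0
Q → Q = 1/4 → 1/4 = 1
~R = ~1/4 = 3/4
(Q → Q) ∨ ~R = 1 ∨ 3/4 = 1
~(Q → Q) → ((Q → Q) ∨ ~R) = 0 → 1 = 1
Q → R = 1/4 → 1/4 = 1
P → (Q → R) = 1/4 → 1 = 1
P → Q = 1/4 → 1/4 = 1
(P → Q) ∨ R = 1 ∨ 1/4 = 1
(P → (Q → R)) → ((P → Q) ∨ R) = 1 → 1 = 1
~Q = ~1/4 = 3/4
~~Q = ~3/4 = 1/4
~~~Q = ~1/4 = 3/4
((P → (Q → R)) → ((P → Q) ∨ R)) → ~~~Q = 1 → 3/4 = 3/4
(~(Q → Q) → ((Q → Q) ∨ ~R)) → (((P → (Q → R)) → ((P → Q) ∨ R)) → ~~~Q) = 1 → 3/4 = 3/4
Q → P = 1/4 → 1/4 = 1
~(Q → P) = ~1 = 0
~~(Q → P) = ~0 = 1
~~~(Q → P) = ~1 = 0
~~~~(Q → P) = ~0 = 1
((~(Q → Q) → ((Q → Q) ∨ ~R)) → (((P → (Q → R)) → ((P → Q) ∨ R)) → ~~~Q)) → ~~~~(Q → P) = 3/4 → 1 = 1

1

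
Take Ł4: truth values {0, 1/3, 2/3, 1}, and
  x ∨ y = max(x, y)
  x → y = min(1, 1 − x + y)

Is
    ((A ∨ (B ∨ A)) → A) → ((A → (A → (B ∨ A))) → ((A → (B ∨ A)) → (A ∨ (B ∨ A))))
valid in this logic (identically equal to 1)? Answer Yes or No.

Counterexample: take A = 0, B = 0.
B ∨ A = 0 ∨ 0 = 0
A ∨ (B ∨ A) = 0 ∨ 0 = 0
(A ∨ (B ∨ A)) → A = 0 → 0 = 1
B ∨ A = 0 ∨ 0 = 0
A → (B ∨ A) = 0 → 0 = 1
A → (A → (B ∨ A)) = 0 → 1 = 1
B ∨ A = 0 ∨ 0 = 0
A → (B ∨ A) = 0 → 0 = 1
B ∨ A = 0 ∨ 0 = 0
A ∨ (B ∨ A) = 0 ∨ 0 = 0
(A → (B ∨ A)) → (A ∨ (B ∨ A)) = 1 → 0 = 0
(A → (A → (B ∨ A))) → ((A → (B ∨ A)) → (A ∨ (B ∨ A))) = 1 → 0 = 0
((A ∨ (B ∨ A)) → A) → ((A → (A → (B ∨ A))) → ((A → (B ∨ A)) → (A ∨ (B ∨ A)))) = 1 → 0 = 0
This gives 0 ≠ 1.

No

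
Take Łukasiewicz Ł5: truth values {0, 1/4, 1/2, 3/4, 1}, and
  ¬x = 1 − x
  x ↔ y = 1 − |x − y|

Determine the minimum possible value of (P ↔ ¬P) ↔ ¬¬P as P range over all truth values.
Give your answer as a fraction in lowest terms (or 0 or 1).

Take P = 1:
¬P = ¬1 = 0
P ↔ ¬P = 1 ↔ 0 = 0
¬P = ¬1 = 0
¬¬P = ¬0 = 1
(P ↔ ¬P) ↔ ¬¬P = 0 ↔ 1 = 0
No assignment yields a value below 0, so this is the minimum.

0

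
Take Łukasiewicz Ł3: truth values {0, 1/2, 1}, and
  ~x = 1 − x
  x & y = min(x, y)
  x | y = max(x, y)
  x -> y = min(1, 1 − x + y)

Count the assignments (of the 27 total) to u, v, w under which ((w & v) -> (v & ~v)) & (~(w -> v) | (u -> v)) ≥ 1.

value 1: 14 assignments (counts)
value 1/2: 9 assignments
value 0: 4 assignments
So 14 of the 27 assignments meet the threshold.

14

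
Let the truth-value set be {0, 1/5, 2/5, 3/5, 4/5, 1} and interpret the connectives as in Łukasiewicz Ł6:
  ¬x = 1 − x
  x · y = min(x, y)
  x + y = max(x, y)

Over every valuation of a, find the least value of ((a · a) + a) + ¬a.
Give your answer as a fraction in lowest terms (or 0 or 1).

Take a = 2/5:
a · a = 2/5 · 2/5 = 2/5
(a · a) + a = 2/5 + 2/5 = 2/5
¬a = ¬2/5 = 3/5
((a · a) + a) + ¬a = 2/5 + 3/5 = 3/5
No assignment yields a value below 3/5, so this is the minimum.

3/5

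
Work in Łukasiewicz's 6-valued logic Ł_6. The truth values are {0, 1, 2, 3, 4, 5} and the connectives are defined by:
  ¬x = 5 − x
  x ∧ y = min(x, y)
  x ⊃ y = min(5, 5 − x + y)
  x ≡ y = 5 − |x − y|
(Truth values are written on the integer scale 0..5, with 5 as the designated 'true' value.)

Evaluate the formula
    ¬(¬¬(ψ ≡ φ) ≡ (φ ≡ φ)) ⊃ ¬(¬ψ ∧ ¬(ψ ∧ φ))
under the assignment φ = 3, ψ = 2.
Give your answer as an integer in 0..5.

5

ψ ≡ φ = 2 ≡ 3 = 4
¬(ψ ≡ φ) = ¬4 = 1
¬¬(ψ ≡ φ) = ¬1 = 4
φ ≡ φ = 3 ≡ 3 = 5
¬¬(ψ ≡ φ) ≡ (φ ≡ φ) = 4 ≡ 5 = 4
¬(¬¬(ψ ≡ φ) ≡ (φ ≡ φ)) = ¬4 = 1
¬ψ = ¬2 = 3
ψ ∧ φ = 2 ∧ 3 = 2
¬(ψ ∧ φ) = ¬2 = 3
¬ψ ∧ ¬(ψ ∧ φ) = 3 ∧ 3 = 3
¬(¬ψ ∧ ¬(ψ ∧ φ)) = ¬3 = 2
¬(¬¬(ψ ≡ φ) ≡ (φ ≡ φ)) ⊃ ¬(¬ψ ∧ ¬(ψ ∧ φ)) = 1 ⊃ 2 = 5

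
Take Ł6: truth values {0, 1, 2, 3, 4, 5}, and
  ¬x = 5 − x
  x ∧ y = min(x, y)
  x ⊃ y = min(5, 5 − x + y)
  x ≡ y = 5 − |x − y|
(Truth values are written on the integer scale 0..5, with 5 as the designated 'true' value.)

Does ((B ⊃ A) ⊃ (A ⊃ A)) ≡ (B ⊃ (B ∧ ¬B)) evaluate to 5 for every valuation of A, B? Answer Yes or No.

No

Counterexample: take A = 0, B = 3.
B ⊃ A = 3 ⊃ 0 = 2
A ⊃ A = 0 ⊃ 0 = 5
(B ⊃ A) ⊃ (A ⊃ A) = 2 ⊃ 5 = 5
¬B = ¬3 = 2
B ∧ ¬B = 3 ∧ 2 = 2
B ⊃ (B ∧ ¬B) = 3 ⊃ 2 = 4
((B ⊃ A) ⊃ (A ⊃ A)) ≡ (B ⊃ (B ∧ ¬B)) = 5 ≡ 4 = 4
This gives 4 ≠ 5.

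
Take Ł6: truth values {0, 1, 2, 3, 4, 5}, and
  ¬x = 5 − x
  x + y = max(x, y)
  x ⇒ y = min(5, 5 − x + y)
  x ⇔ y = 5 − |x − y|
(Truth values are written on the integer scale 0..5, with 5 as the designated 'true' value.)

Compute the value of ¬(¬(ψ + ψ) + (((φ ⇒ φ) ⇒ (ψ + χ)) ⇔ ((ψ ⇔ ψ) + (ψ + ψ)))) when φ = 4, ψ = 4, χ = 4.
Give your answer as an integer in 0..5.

ψ + ψ = 4 + 4 = 4
¬(ψ + ψ) = ¬4 = 1
φ ⇒ φ = 4 ⇒ 4 = 5
ψ + χ = 4 + 4 = 4
(φ ⇒ φ) ⇒ (ψ + χ) = 5 ⇒ 4 = 4
ψ ⇔ ψ = 4 ⇔ 4 = 5
ψ + ψ = 4 + 4 = 4
(ψ ⇔ ψ) + (ψ + ψ) = 5 + 4 = 5
((φ ⇒ φ) ⇒ (ψ + χ)) ⇔ ((ψ ⇔ ψ) + (ψ + ψ)) = 4 ⇔ 5 = 4
¬(ψ + ψ) + (((φ ⇒ φ) ⇒ (ψ + χ)) ⇔ ((ψ ⇔ ψ) + (ψ + ψ))) = 1 + 4 = 4
¬(¬(ψ + ψ) + (((φ ⇒ φ) ⇒ (ψ + χ)) ⇔ ((ψ ⇔ ψ) + (ψ + ψ)))) = ¬4 = 1

1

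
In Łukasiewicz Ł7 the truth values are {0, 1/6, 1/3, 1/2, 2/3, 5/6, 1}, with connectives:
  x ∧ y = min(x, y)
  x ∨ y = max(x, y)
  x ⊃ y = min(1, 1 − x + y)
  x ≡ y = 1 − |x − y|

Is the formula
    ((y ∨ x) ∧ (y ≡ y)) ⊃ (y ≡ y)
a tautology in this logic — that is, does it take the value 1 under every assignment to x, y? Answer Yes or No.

Yes

At x = 2/3, y = 5/6, for instance:
y ∨ x = 5/6 ∨ 2/3 = 5/6
y ≡ y = 5/6 ≡ 5/6 = 1
(y ∨ x) ∧ (y ≡ y) = 5/6 ∧ 1 = 5/6
((y ∨ x) ∧ (y ≡ y)) ⊃ (y ≡ y) = 5/6 ⊃ 1 = 1
and checking the remaining 48 assignments likewise gives ≥ 1 in every case.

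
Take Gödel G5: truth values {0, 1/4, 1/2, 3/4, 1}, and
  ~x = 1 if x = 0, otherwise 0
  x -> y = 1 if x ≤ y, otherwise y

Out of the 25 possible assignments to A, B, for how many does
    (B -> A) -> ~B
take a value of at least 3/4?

9

value 1: 9 assignments (counts)
value 0: 16 assignments
So 9 of the 25 assignments meet the threshold.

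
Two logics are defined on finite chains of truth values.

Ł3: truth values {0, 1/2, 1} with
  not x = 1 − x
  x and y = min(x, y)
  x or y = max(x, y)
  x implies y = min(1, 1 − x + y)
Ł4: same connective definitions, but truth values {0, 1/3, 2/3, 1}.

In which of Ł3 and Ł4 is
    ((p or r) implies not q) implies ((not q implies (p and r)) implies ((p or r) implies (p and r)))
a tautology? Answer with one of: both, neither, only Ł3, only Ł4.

In Ł3: every assignment gives 1 — tautology.
In Ł4: every assignment gives 1 — tautology.

both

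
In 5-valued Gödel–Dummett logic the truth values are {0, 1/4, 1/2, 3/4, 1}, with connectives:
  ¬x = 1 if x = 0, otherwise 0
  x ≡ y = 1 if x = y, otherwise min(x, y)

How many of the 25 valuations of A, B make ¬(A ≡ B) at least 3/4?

8

value 1: 8 assignments (counts)
value 0: 17 assignments
So 8 of the 25 assignments meet the threshold.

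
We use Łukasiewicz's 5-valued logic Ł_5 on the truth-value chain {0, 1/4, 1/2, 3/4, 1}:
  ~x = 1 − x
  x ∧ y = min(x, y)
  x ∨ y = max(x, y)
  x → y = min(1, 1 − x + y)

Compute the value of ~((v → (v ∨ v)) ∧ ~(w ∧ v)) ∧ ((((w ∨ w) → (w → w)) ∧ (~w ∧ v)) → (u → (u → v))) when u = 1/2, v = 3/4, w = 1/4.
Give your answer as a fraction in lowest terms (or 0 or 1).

v ∨ v = 3/4 ∨ 3/4 = 3/4
v → (v ∨ v) = 3/4 → 3/4 = 1
w ∧ v = 1/4 ∧ 3/4 = 1/4
~(w ∧ v) = ~1/4 = 3/4
(v → (v ∨ v)) ∧ ~(w ∧ v) = 1 ∧ 3/4 = 3/4
~((v → (v ∨ v)) ∧ ~(w ∧ v)) = ~3/4 = 1/4
w ∨ w = 1/4 ∨ 1/4 = 1/4
w → w = 1/4 → 1/4 = 1
(w ∨ w) → (w → w) = 1/4 → 1 = 1
~w = ~1/4 = 3/4
~w ∧ v = 3/4 ∧ 3/4 = 3/4
((w ∨ w) → (w → w)) ∧ (~w ∧ v) = 1 ∧ 3/4 = 3/4
u → v = 1/2 → 3/4 = 1
u → (u → v) = 1/2 → 1 = 1
(((w ∨ w) → (w → w)) ∧ (~w ∧ v)) → (u → (u → v)) = 3/4 → 1 = 1
~((v → (v ∨ v)) ∧ ~(w ∧ v)) ∧ ((((w ∨ w) → (w → w)) ∧ (~w ∧ v)) → (u → (u → v))) = 1/4 ∧ 1 = 1/4

1/4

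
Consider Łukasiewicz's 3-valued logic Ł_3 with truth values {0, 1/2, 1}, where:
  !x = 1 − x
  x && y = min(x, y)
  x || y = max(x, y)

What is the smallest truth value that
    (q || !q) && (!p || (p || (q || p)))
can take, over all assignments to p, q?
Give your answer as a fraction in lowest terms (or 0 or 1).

1/2

Take p = 0, q = 1/2:
!q = !1/2 = 1/2
q || !q = 1/2 || 1/2 = 1/2
!p = !0 = 1
q || p = 1/2 || 0 = 1/2
p || (q || p) = 0 || 1/2 = 1/2
!p || (p || (q || p)) = 1 || 1/2 = 1
(q || !q) && (!p || (p || (q || p))) = 1/2 && 1 = 1/2
No assignment yields a value below 1/2, so this is the minimum.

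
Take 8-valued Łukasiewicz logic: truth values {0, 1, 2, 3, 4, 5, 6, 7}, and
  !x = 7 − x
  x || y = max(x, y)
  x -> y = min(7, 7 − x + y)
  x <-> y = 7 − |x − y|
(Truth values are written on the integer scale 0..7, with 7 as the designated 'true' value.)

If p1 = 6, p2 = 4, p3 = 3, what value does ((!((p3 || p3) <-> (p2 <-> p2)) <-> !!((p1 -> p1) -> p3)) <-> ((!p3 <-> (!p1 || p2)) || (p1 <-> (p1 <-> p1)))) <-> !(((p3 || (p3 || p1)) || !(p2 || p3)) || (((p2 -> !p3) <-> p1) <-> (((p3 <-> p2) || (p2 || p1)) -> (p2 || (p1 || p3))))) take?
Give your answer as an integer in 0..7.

p3 || p3 = 3 || 3 = 3
p2 <-> p2 = 4 <-> 4 = 7
(p3 || p3) <-> (p2 <-> p2) = 3 <-> 7 = 3
!((p3 || p3) <-> (p2 <-> p2)) = !3 = 4
p1 -> p1 = 6 -> 6 = 7
(p1 -> p1) -> p3 = 7 -> 3 = 3
!((p1 -> p1) -> p3) = !3 = 4
!!((p1 -> p1) -> p3) = !4 = 3
!((p3 || p3) <-> (p2 <-> p2)) <-> !!((p1 -> p1) -> p3) = 4 <-> 3 = 6
!p3 = !3 = 4
!p1 = !6 = 1
!p1 || p2 = 1 || 4 = 4
!p3 <-> (!p1 || p2) = 4 <-> 4 = 7
p1 <-> p1 = 6 <-> 6 = 7
p1 <-> (p1 <-> p1) = 6 <-> 7 = 6
(!p3 <-> (!p1 || p2)) || (p1 <-> (p1 <-> p1)) = 7 || 6 = 7
(!((p3 || p3) <-> (p2 <-> p2)) <-> !!((p1 -> p1) -> p3)) <-> ((!p3 <-> (!p1 || p2)) || (p1 <-> (p1 <-> p1))) = 6 <-> 7 = 6
p3 || p1 = 3 || 6 = 6
p3 || (p3 || p1) = 3 || 6 = 6
p2 || p3 = 4 || 3 = 4
!(p2 || p3) = !4 = 3
(p3 || (p3 || p1)) || !(p2 || p3) = 6 || 3 = 6
!p3 = !3 = 4
p2 -> !p3 = 4 -> 4 = 7
(p2 -> !p3) <-> p1 = 7 <-> 6 = 6
p3 <-> p2 = 3 <-> 4 = 6
p2 || p1 = 4 || 6 = 6
(p3 <-> p2) || (p2 || p1) = 6 || 6 = 6
p1 || p3 = 6 || 3 = 6
p2 || (p1 || p3) = 4 || 6 = 6
((p3 <-> p2) || (p2 || p1)) -> (p2 || (p1 || p3)) = 6 -> 6 = 7
((p2 -> !p3) <-> p1) <-> (((p3 <-> p2) || (p2 || p1)) -> (p2 || (p1 || p3))) = 6 <-> 7 = 6
((p3 || (p3 || p1)) || !(p2 || p3)) || (((p2 -> !p3) <-> p1) <-> (((p3 <-> p2) || (p2 || p1)) -> (p2 || (p1 || p3)))) = 6 || 6 = 6
!(((p3 || (p3 || p1)) || !(p2 || p3)) || (((p2 -> !p3) <-> p1) <-> (((p3 <-> p2) || (p2 || p1)) -> (p2 || (p1 || p3))))) = !6 = 1
((!((p3 || p3) <-> (p2 <-> p2)) <-> !!((p1 -> p1) -> p3)) <-> ((!p3 <-> (!p1 || p2)) || (p1 <-> (p1 <-> p1)))) <-> !(((p3 || (p3 || p1)) || !(p2 || p3)) || (((p2 -> !p3) <-> p1) <-> (((p3 <-> p2) || (p2 || p1)) -> (p2 || (p1 || p3))))) = 6 <-> 1 = 2

2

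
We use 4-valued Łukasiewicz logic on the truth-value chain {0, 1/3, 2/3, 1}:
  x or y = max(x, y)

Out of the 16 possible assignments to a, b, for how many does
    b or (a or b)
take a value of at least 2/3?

a = 0, b = 0 ↦ 0  <
a = 0, b = 1/3 ↦ 1/3  <
a = 0, b = 2/3 ↦ 2/3  ≥
a = 0, b = 1 ↦ 1  ≥
a = 1/3, b = 0 ↦ 1/3  <
a = 1/3, b = 1/3 ↦ 1/3  <
a = 1/3, b = 2/3 ↦ 2/3  ≥
a = 1/3, b = 1 ↦ 1  ≥
a = 2/3, b = 0 ↦ 2/3  ≥
a = 2/3, b = 1/3 ↦ 2/3  ≥
a = 2/3, b = 2/3 ↦ 2/3  ≥
a = 2/3, b = 1 ↦ 1  ≥
a = 1, b = 0 ↦ 1  ≥
a = 1, b = 1/3 ↦ 1  ≥
a = 1, b = 2/3 ↦ 1  ≥
a = 1, b = 1 ↦ 1  ≥
So 12 of the 16 assignments meet the threshold.

12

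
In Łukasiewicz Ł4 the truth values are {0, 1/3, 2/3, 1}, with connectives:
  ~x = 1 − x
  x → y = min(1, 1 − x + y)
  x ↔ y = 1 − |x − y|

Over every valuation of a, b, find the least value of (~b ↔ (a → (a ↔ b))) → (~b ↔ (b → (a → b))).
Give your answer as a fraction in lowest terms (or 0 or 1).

2/3

Take a = 1, b = 2/3:
~b = ~2/3 = 1/3
a ↔ b = 1 ↔ 2/3 = 2/3
a → (a ↔ b) = 1 → 2/3 = 2/3
~b ↔ (a → (a ↔ b)) = 1/3 ↔ 2/3 = 2/3
~b = ~2/3 = 1/3
a → b = 1 → 2/3 = 2/3
b → (a → b) = 2/3 → 2/3 = 1
~b ↔ (b → (a → b)) = 1/3 ↔ 1 = 1/3
(~b ↔ (a → (a ↔ b))) → (~b ↔ (b → (a → b))) = 2/3 → 1/3 = 2/3
No assignment yields a value below 2/3, so this is the minimum.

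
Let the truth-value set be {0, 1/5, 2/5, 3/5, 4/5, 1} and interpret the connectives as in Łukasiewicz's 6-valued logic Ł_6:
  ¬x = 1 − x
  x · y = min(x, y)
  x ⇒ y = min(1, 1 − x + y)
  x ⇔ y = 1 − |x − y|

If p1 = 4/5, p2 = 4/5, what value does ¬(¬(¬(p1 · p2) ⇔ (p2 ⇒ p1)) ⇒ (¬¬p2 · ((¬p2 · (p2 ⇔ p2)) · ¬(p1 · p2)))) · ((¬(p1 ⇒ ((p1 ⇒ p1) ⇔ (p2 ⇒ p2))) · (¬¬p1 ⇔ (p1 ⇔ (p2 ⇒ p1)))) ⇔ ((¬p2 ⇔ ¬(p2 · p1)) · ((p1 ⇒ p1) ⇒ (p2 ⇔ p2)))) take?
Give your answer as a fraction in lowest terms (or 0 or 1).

0

p1 · p2 = 4/5 · 4/5 = 4/5
¬(p1 · p2) = ¬4/5 = 1/5
p2 ⇒ p1 = 4/5 ⇒ 4/5 = 1
¬(p1 · p2) ⇔ (p2 ⇒ p1) = 1/5 ⇔ 1 = 1/5
¬(¬(p1 · p2) ⇔ (p2 ⇒ p1)) = ¬1/5 = 4/5
¬p2 = ¬4/5 = 1/5
¬¬p2 = ¬1/5 = 4/5
¬p2 = ¬4/5 = 1/5
p2 ⇔ p2 = 4/5 ⇔ 4/5 = 1
¬p2 · (p2 ⇔ p2) = 1/5 · 1 = 1/5
p1 · p2 = 4/5 · 4/5 = 4/5
¬(p1 · p2) = ¬4/5 = 1/5
(¬p2 · (p2 ⇔ p2)) · ¬(p1 · p2) = 1/5 · 1/5 = 1/5
¬¬p2 · ((¬p2 · (p2 ⇔ p2)) · ¬(p1 · p2)) = 4/5 · 1/5 = 1/5
¬(¬(p1 · p2) ⇔ (p2 ⇒ p1)) ⇒ (¬¬p2 · ((¬p2 · (p2 ⇔ p2)) · ¬(p1 · p2))) = 4/5 ⇒ 1/5 = 2/5
¬(¬(¬(p1 · p2) ⇔ (p2 ⇒ p1)) ⇒ (¬¬p2 · ((¬p2 · (p2 ⇔ p2)) · ¬(p1 · p2)))) = ¬2/5 = 3/5
p1 ⇒ p1 = 4/5 ⇒ 4/5 = 1
p2 ⇒ p2 = 4/5 ⇒ 4/5 = 1
(p1 ⇒ p1) ⇔ (p2 ⇒ p2) = 1 ⇔ 1 = 1
p1 ⇒ ((p1 ⇒ p1) ⇔ (p2 ⇒ p2)) = 4/5 ⇒ 1 = 1
¬(p1 ⇒ ((p1 ⇒ p1) ⇔ (p2 ⇒ p2))) = ¬1 = 0
¬p1 = ¬4/5 = 1/5
¬¬p1 = ¬1/5 = 4/5
p2 ⇒ p1 = 4/5 ⇒ 4/5 = 1
p1 ⇔ (p2 ⇒ p1) = 4/5 ⇔ 1 = 4/5
¬¬p1 ⇔ (p1 ⇔ (p2 ⇒ p1)) = 4/5 ⇔ 4/5 = 1
¬(p1 ⇒ ((p1 ⇒ p1) ⇔ (p2 ⇒ p2))) · (¬¬p1 ⇔ (p1 ⇔ (p2 ⇒ p1))) = 0 · 1 = 0
¬p2 = ¬4/5 = 1/5
p2 · p1 = 4/5 · 4/5 = 4/5
¬(p2 · p1) = ¬4/5 = 1/5
¬p2 ⇔ ¬(p2 · p1) = 1/5 ⇔ 1/5 = 1
p1 ⇒ p1 = 4/5 ⇒ 4/5 = 1
p2 ⇔ p2 = 4/5 ⇔ 4/5 = 1
(p1 ⇒ p1) ⇒ (p2 ⇔ p2) = 1 ⇒ 1 = 1
(¬p2 ⇔ ¬(p2 · p1)) · ((p1 ⇒ p1) ⇒ (p2 ⇔ p2)) = 1 · 1 = 1
(¬(p1 ⇒ ((p1 ⇒ p1) ⇔ (p2 ⇒ p2))) · (¬¬p1 ⇔ (p1 ⇔ (p2 ⇒ p1)))) ⇔ ((¬p2 ⇔ ¬(p2 · p1)) · ((p1 ⇒ p1) ⇒ (p2 ⇔ p2))) = 0 ⇔ 1 = 0
¬(¬(¬(p1 · p2) ⇔ (p2 ⇒ p1)) ⇒ (¬¬p2 · ((¬p2 · (p2 ⇔ p2)) · ¬(p1 · p2)))) · ((¬(p1 ⇒ ((p1 ⇒ p1) ⇔ (p2 ⇒ p2))) · (¬¬p1 ⇔ (p1 ⇔ (p2 ⇒ p1)))) ⇔ ((¬p2 ⇔ ¬(p2 · p1)) · ((p1 ⇒ p1) ⇒ (p2 ⇔ p2)))) = 3/5 · 0 = 0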